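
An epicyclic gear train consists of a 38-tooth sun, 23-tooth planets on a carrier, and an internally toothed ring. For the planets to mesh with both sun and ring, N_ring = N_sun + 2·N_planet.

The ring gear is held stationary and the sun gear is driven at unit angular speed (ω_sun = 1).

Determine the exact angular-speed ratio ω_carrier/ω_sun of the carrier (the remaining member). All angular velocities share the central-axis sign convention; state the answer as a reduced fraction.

19/61

N_ring = 38 + 2·23 = 84
38(ω_s−ω_c) = −84(ω_r−ω_c),  ω_r=0, ω_s=1
38(1−ω_c) = −84(0−ω_c)  ⇒  122ω_c = 38  ⇒  ω_c = 19/61
ω_c/ω_s = 19/61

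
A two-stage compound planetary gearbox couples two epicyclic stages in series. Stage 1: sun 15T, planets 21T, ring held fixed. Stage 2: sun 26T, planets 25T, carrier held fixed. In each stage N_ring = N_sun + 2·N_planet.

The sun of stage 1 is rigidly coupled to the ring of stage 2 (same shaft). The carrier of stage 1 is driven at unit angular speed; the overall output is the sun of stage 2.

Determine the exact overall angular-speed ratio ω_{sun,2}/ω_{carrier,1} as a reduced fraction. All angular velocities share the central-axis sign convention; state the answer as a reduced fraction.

Stage 1: N_ring = 15 + 2·21 = 57
Stage 1: 15(ω_s−ω_c) = −57(ω_r−ω_c),  ω_r=0, ω_c=1
Stage 1: ω_s = 1 − (57/15)(0−1) = 24/5
  ⇒ ω_s¹/ω_c¹ = 24/5
Stage 2: N_ring = 26 + 2·25 = 76
Stage 2: 26(ω_s−ω_c) = −76(ω_r−ω_c),  ω_c=0, ω_r=1
Stage 2: ω_s = 0 − (76/26)(1−0) = -38/13
  ⇒ ω_s²/ω_r² = -38/13
Coupling ω_r² = ω_s¹ ⇒ overall = 24/5 × -38/13 = -912/65

-912/65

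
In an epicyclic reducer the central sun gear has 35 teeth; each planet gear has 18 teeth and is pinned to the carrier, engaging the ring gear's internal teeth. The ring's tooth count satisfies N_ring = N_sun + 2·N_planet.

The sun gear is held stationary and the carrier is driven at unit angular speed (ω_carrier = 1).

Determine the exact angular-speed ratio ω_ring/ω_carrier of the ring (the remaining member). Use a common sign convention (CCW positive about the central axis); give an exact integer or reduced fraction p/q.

106/71

N_ring = 35 + 2·18 = 71
35(ω_s−ω_c) = −71(ω_r−ω_c),  ω_s=0, ω_c=1
ω_r = 1 − (35/71)(0−1) = 106/71
ω_r/ω_c = 106/71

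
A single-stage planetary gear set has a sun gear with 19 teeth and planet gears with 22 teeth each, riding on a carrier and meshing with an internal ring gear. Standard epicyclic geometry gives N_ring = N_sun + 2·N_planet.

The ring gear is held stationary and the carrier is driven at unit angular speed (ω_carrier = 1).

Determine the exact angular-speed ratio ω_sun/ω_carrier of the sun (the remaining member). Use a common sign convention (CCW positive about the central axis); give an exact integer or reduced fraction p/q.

82/19

N_ring = 19 + 2·22 = 63
19(ω_s−ω_c) = −63(ω_r−ω_c),  ω_r=0, ω_c=1
ω_s = 1 − (63/19)(0−1) = 82/19
ω_s/ω_c = 82/19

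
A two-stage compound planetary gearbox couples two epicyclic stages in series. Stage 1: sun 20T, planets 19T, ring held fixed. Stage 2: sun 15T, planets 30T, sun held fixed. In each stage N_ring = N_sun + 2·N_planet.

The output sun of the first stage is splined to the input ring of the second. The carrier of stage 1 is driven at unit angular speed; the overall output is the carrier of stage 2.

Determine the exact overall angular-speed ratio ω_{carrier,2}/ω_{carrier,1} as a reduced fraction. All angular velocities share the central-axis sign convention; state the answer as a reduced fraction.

Stage 1: N_ring = 20 + 2·19 = 58
Stage 1: 20(ω_s−ω_c) = −58(ω_r−ω_c),  ω_r=0, ω_c=1
Stage 1: ω_s = 1 − (58/20)(0−1) = 39/10
  ⇒ ω_s¹/ω_c¹ = 39/10
Stage 2: N_ring = 15 + 2·30 = 75
Stage 2: 15(ω_s−ω_c) = −75(ω_r−ω_c),  ω_s=0, ω_r=1
Stage 2: 15(0−ω_c) = −75(1−ω_c)  ⇒  90ω_c = 75  ⇒  ω_c = 5/6
  ⇒ ω_c²/ω_r² = 5/6
Coupling ω_r² = ω_s¹ ⇒ overall = 39/10 × 5/6 = 13/4

13/4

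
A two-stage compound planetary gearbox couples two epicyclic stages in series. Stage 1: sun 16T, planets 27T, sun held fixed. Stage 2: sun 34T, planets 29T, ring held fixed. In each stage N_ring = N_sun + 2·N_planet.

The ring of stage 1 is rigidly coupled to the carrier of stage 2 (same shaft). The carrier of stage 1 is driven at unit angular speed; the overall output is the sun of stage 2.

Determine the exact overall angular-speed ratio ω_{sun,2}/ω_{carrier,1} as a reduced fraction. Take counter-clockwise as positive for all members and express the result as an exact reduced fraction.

387/85

Stage 1: N_ring = 16 + 2·27 = 70
Stage 1: 16(ω_s−ω_c) = −70(ω_r−ω_c),  ω_s=0, ω_c=1
Stage 1: ω_r = 1 − (16/70)(0−1) = 43/35
  ⇒ ω_r¹/ω_c¹ = 43/35
Stage 2: N_ring = 34 + 2·29 = 92
Stage 2: 34(ω_s−ω_c) = −92(ω_r−ω_c),  ω_r=0, ω_c=1
Stage 2: ω_s = 1 − (92/34)(0−1) = 63/17
  ⇒ ω_s²/ω_c² = 63/17
Coupling ω_c² = ω_r¹ ⇒ overall = 43/35 × 63/17 = 387/85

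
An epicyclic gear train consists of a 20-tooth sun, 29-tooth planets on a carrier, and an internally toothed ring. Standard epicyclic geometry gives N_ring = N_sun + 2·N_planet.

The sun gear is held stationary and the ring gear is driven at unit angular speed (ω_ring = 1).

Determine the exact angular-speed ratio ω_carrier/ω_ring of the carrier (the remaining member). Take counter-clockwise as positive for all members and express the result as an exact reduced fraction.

N_ring = 20 + 2·29 = 78
20(ω_s−ω_c) = −78(ω_r−ω_c),  ω_s=0, ω_r=1
20(0−ω_c) = −78(1−ω_c)  ⇒  98ω_c = 78  ⇒  ω_c = 39/49
ω_c/ω_r = 39/49

39/49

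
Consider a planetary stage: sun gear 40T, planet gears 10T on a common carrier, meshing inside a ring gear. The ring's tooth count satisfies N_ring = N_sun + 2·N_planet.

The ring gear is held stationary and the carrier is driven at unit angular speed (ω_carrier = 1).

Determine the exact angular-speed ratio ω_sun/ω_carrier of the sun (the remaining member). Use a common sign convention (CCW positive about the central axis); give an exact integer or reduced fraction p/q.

N_ring = 40 + 2·10 = 60
40(ω_s−ω_c) = −60(ω_r−ω_c),  ω_r=0, ω_c=1
ω_s = 1 − (60/40)(0−1) = 5/2
ω_s/ω_c = 5/2

5/2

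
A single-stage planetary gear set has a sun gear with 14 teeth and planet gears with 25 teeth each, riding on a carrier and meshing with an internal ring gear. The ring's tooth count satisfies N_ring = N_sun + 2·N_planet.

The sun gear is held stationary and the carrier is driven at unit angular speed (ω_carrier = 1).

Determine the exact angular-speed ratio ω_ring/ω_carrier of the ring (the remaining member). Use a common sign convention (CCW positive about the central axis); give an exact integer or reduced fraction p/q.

N_ring = 14 + 2·25 = 64
14(ω_s−ω_c) = −64(ω_r−ω_c),  ω_s=0, ω_c=1
ω_r = 1 − (14/64)(0−1) = 39/32
ω_r/ω_c = 39/32

39/32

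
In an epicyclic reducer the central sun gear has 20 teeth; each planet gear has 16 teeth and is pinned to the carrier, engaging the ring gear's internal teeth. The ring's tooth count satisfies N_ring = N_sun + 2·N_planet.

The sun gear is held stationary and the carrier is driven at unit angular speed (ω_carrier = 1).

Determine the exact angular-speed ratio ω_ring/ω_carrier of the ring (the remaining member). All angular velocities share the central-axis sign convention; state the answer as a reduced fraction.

N_ring = 20 + 2·16 = 52
20(ω_s−ω_c) = −52(ω_r−ω_c),  ω_s=0, ω_c=1
ω_r = 1 − (20/52)(0−1) = 18/13
ω_r/ω_c = 18/13

18/13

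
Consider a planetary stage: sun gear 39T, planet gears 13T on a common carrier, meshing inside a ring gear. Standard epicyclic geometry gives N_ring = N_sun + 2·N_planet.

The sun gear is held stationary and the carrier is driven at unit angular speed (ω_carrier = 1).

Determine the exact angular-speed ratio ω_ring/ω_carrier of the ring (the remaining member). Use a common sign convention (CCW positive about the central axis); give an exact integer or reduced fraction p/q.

8/5

N_ring = 39 + 2·13 = 65
39(ω_s−ω_c) = −65(ω_r−ω_c),  ω_s=0, ω_c=1
ω_r = 1 − (39/65)(0−1) = 8/5
ω_r/ω_c = 8/5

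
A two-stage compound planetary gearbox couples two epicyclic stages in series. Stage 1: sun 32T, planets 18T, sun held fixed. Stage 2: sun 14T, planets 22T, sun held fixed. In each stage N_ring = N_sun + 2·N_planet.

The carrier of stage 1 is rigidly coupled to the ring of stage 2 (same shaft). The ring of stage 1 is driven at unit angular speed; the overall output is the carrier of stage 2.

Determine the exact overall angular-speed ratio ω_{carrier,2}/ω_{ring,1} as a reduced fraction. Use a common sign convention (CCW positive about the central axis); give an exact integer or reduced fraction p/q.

Stage 1: N_ring = 32 + 2·18 = 68
Stage 1: 32(ω_s−ω_c) = −68(ω_r−ω_c),  ω_s=0, ω_r=1
Stage 1: 32(0−ω_c) = −68(1−ω_c)  ⇒  100ω_c = 68  ⇒  ω_c = 17/25
  ⇒ ω_c¹/ω_r¹ = 17/25
Stage 2: N_ring = 14 + 2·22 = 58
Stage 2: 14(ω_s−ω_c) = −58(ω_r−ω_c),  ω_s=0, ω_r=1
Stage 2: 14(0−ω_c) = −58(1−ω_c)  ⇒  72ω_c = 58  ⇒  ω_c = 29/36
  ⇒ ω_c²/ω_r² = 29/36
Coupling ω_r² = ω_c¹ ⇒ overall = 17/25 × 29/36 = 493/900

493/900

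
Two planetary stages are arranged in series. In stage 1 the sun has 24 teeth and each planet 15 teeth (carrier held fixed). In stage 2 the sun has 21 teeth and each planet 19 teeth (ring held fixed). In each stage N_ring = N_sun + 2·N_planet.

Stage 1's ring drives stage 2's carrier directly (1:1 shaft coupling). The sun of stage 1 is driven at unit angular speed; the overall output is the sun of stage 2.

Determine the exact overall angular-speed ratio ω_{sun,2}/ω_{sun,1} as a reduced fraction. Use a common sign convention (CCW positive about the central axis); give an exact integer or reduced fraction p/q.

Stage 1: N_ring = 24 + 2·15 = 54
Stage 1: 24(ω_s−ω_c) = −54(ω_r−ω_c),  ω_c=0, ω_s=1
Stage 1: ω_r = 0 − (24/54)(1−0) = -4/9
  ⇒ ω_r¹/ω_s¹ = -4/9
Stage 2: N_ring = 21 + 2·19 = 59
Stage 2: 21(ω_s−ω_c) = −59(ω_r−ω_c),  ω_r=0, ω_c=1
Stage 2: ω_s = 1 − (59/21)(0−1) = 80/21
  ⇒ ω_s²/ω_c² = 80/21
Coupling ω_c² = ω_r¹ ⇒ overall = -4/9 × 80/21 = -320/189

-320/189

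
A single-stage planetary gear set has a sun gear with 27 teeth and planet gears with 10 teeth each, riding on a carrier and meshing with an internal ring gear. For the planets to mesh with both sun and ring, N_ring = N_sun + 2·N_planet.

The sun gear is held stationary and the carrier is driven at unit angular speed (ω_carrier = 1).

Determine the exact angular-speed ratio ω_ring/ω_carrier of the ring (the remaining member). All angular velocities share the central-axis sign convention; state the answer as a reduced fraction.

74/47

N_ring = 27 + 2·10 = 47
27(ω_s−ω_c) = −47(ω_r−ω_c),  ω_s=0, ω_c=1
ω_r = 1 − (27/47)(0−1) = 74/47
ω_r/ω_c = 74/47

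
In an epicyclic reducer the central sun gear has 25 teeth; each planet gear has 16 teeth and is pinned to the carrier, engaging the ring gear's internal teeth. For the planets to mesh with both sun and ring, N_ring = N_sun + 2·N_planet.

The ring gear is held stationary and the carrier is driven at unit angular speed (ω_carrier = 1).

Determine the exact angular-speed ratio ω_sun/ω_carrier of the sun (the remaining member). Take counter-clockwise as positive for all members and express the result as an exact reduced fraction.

N_ring = 25 + 2·16 = 57
25(ω_s−ω_c) = −57(ω_r−ω_c),  ω_r=0, ω_c=1
ω_s = 1 − (57/25)(0−1) = 82/25
ω_s/ω_c = 82/25

82/25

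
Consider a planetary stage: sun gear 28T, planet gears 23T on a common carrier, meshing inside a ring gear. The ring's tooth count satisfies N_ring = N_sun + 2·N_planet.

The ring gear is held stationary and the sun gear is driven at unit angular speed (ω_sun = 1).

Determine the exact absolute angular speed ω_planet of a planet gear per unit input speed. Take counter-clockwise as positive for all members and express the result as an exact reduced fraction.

-14/23

N_ring = 28 + 2·23 = 74
28(ω_s−ω_c) = −74(ω_r−ω_c),  ω_r=0, ω_s=1
28(1−ω_c) = −74(0−ω_c)  ⇒  102ω_c = 28  ⇒  ω_c = 14/51
sun–planet: 28·(1−14/51) = −23·(ω_p−ω_c)  ⇒  ω_p−ω_c = −(28/23)·(37/51) = -1036/1173
ω_p = 14/51 − 1036/1173 = -14/23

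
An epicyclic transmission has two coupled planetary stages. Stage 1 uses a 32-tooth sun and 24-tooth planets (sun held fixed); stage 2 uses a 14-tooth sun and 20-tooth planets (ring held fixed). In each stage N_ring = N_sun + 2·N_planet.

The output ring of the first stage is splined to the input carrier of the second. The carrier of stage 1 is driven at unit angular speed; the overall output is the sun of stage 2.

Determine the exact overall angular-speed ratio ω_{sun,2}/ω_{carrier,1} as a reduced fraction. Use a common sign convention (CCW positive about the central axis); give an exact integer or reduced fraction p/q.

Stage 1: N_ring = 32 + 2·24 = 80
Stage 1: 32(ω_s−ω_c) = −80(ω_r−ω_c),  ω_s=0, ω_c=1
Stage 1: ω_r = 1 − (32/80)(0−1) = 7/5
  ⇒ ω_r¹/ω_c¹ = 7/5
Stage 2: N_ring = 14 + 2·20 = 54
Stage 2: 14(ω_s−ω_c) = −54(ω_r−ω_c),  ω_r=0, ω_c=1
Stage 2: ω_s = 1 − (54/14)(0−1) = 34/7
  ⇒ ω_s²/ω_c² = 34/7
Coupling ω_c² = ω_r¹ ⇒ overall = 7/5 × 34/7 = 34/5

34/5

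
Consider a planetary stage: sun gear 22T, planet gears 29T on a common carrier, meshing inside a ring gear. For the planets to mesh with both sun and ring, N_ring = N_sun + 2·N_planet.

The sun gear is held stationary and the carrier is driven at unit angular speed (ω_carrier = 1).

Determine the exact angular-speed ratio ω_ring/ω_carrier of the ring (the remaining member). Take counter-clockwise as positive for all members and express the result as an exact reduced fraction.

N_ring = 22 + 2·29 = 80
22(ω_s−ω_c) = −80(ω_r−ω_c),  ω_s=0, ω_c=1
ω_r = 1 − (22/80)(0−1) = 51/40
ω_r/ω_c = 51/40

51/40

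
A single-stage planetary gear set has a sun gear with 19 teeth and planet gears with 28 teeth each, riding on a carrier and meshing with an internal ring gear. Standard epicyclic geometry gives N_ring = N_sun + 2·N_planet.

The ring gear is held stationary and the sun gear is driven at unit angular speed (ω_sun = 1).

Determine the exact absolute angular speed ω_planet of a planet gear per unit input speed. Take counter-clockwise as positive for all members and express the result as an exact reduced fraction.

N_ring = 19 + 2·28 = 75
19(ω_s−ω_c) = −75(ω_r−ω_c),  ω_r=0, ω_s=1
19(1−ω_c) = −75(0−ω_c)  ⇒  94ω_c = 19  ⇒  ω_c = 19/94
sun–planet: 19·(1−19/94) = −28·(ω_p−ω_c)  ⇒  ω_p−ω_c = −(19/28)·(75/94) = -1425/2632
ω_p = 19/94 − 1425/2632 = -19/56

-19/56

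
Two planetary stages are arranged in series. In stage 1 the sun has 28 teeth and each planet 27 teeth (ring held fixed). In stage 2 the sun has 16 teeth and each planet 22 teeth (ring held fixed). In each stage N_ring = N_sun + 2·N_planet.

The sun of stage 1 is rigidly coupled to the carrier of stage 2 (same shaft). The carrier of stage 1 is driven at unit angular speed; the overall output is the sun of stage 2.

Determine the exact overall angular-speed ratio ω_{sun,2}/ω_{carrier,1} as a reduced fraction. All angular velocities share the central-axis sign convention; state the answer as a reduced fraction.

Stage 1: N_ring = 28 + 2·27 = 82
Stage 1: 28(ω_s−ω_c) = −82(ω_r−ω_c),  ω_r=0, ω_c=1
Stage 1: ω_s = 1 − (82/28)(0−1) = 55/14
  ⇒ ω_s¹/ω_c¹ = 55/14
Stage 2: N_ring = 16 + 2·22 = 60
Stage 2: 16(ω_s−ω_c) = −60(ω_r−ω_c),  ω_r=0, ω_c=1
Stage 2: ω_s = 1 − (60/16)(0−1) = 19/4
  ⇒ ω_s²/ω_c² = 19/4
Coupling ω_c² = ω_s¹ ⇒ overall = 55/14 × 19/4 = 1045/56

1045/56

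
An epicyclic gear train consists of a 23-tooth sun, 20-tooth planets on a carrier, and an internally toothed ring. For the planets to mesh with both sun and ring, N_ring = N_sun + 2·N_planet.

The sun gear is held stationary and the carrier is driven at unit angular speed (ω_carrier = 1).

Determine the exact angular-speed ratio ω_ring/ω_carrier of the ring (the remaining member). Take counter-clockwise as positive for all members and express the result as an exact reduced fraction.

86/63

N_ring = 23 + 2·20 = 63
23(ω_s−ω_c) = −63(ω_r−ω_c),  ω_s=0, ω_c=1
ω_r = 1 − (23/63)(0−1) = 86/63
ω_r/ω_c = 86/63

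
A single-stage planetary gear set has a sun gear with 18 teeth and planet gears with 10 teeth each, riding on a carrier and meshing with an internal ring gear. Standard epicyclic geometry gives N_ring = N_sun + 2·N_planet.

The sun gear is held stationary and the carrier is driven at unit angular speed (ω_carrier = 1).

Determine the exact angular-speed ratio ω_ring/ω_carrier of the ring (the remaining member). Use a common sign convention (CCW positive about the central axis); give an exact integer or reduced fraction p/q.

28/19

N_ring = 18 + 2·10 = 38
18(ω_s−ω_c) = −38(ω_r−ω_c),  ω_s=0, ω_c=1
ω_r = 1 − (18/38)(0−1) = 28/19
ω_r/ω_c = 28/19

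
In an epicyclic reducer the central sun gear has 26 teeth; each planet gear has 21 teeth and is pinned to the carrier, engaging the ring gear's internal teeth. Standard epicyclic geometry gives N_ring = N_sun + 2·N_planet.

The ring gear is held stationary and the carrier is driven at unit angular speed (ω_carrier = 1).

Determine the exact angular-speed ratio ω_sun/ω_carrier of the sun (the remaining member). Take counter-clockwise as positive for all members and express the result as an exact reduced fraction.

47/13

N_ring = 26 + 2·21 = 68
26(ω_s−ω_c) = −68(ω_r−ω_c),  ω_r=0, ω_c=1
ω_s = 1 − (68/26)(0−1) = 47/13
ω_s/ω_c = 47/13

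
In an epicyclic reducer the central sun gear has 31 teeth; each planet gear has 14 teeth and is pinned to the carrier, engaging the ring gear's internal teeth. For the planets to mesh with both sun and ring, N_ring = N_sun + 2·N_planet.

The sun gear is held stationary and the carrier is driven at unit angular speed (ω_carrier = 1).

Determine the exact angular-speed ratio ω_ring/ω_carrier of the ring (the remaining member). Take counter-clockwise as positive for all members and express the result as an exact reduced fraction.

N_ring = 31 + 2·14 = 59
31(ω_s−ω_c) = −59(ω_r−ω_c),  ω_s=0, ω_c=1
ω_r = 1 − (31/59)(0−1) = 90/59
ω_r/ω_c = 90/59

90/59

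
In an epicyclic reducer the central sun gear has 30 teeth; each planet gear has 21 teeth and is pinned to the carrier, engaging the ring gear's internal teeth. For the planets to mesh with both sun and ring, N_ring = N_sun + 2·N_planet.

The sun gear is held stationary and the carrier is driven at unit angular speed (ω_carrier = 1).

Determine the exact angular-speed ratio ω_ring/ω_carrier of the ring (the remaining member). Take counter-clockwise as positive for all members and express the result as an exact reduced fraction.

N_ring = 30 + 2·21 = 72
30(ω_s−ω_c) = −72(ω_r−ω_c),  ω_s=0, ω_c=1
ω_r = 1 − (30/72)(0−1) = 17/12
ω_r/ω_c = 17/12

17/12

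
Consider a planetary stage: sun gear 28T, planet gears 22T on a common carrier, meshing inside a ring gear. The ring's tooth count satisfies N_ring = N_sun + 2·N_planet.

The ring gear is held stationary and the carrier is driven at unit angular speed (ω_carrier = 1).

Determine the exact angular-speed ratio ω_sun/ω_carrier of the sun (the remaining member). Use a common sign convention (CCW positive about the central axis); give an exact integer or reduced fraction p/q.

25/7

N_ring = 28 + 2·22 = 72
28(ω_s−ω_c) = −72(ω_r−ω_c),  ω_r=0, ω_c=1
ω_s = 1 − (72/28)(0−1) = 25/7
ω_s/ω_c = 25/7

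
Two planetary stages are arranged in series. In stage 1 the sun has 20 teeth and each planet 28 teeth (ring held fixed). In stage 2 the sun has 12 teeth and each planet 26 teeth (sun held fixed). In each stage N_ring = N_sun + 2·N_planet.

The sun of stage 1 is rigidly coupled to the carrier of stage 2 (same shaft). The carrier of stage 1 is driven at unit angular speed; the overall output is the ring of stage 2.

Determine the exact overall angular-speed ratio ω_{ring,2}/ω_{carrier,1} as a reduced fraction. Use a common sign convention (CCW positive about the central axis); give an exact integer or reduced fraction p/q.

Stage 1: N_ring = 20 + 2·28 = 76
Stage 1: 20(ω_s−ω_c) = −76(ω_r−ω_c),  ω_r=0, ω_c=1
Stage 1: ω_s = 1 − (76/20)(0−1) = 24/5
  ⇒ ω_s¹/ω_c¹ = 24/5
Stage 2: N_ring = 12 + 2·26 = 64
Stage 2: 12(ω_s−ω_c) = −64(ω_r−ω_c),  ω_s=0, ω_c=1
Stage 2: ω_r = 1 − (12/64)(0−1) = 19/16
  ⇒ ω_r²/ω_c² = 19/16
Coupling ω_c² = ω_s¹ ⇒ overall = 24/5 × 19/16 = 57/10

57/10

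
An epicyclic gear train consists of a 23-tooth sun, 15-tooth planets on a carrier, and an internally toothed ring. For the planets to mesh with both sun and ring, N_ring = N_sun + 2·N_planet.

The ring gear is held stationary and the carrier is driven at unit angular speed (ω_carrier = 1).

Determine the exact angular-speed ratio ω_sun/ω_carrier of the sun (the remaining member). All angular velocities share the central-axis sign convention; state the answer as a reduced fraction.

76/23

N_ring = 23 + 2·15 = 53
23(ω_s−ω_c) = −53(ω_r−ω_c),  ω_r=0, ω_c=1
ω_s = 1 − (53/23)(0−1) = 76/23
ω_s/ω_c = 76/23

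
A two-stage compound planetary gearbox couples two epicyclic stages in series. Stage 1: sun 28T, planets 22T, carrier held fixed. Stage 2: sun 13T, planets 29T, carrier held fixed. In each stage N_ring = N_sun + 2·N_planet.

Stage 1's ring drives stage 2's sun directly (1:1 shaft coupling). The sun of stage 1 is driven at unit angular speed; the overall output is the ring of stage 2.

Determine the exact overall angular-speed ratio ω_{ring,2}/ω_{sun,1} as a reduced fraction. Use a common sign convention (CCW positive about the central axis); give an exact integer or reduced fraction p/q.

Stage 1: N_ring = 28 + 2·22 = 72
Stage 1: 28(ω_s−ω_c) = −72(ω_r−ω_c),  ω_c=0, ω_s=1
Stage 1: ω_r = 0 − (28/72)(1−0) = -7/18
  ⇒ ω_r¹/ω_s¹ = -7/18
Stage 2: N_ring = 13 + 2·29 = 71
Stage 2: 13(ω_s−ω_c) = −71(ω_r−ω_c),  ω_c=0, ω_s=1
Stage 2: ω_r = 0 − (13/71)(1−0) = -13/71
  ⇒ ω_r²/ω_s² = -13/71
Coupling ω_s² = ω_r¹ ⇒ overall = -7/18 × -13/71 = 91/1278

91/1278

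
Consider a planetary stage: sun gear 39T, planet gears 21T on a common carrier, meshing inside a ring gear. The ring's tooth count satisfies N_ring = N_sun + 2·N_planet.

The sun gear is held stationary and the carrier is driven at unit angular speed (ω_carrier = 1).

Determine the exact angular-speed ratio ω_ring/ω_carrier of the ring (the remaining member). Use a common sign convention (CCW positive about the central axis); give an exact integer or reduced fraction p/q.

40/27

N_ring = 39 + 2·21 = 81
39(ω_s−ω_c) = −81(ω_r−ω_c),  ω_s=0, ω_c=1
ω_r = 1 − (39/81)(0−1) = 40/27
ω_r/ω_c = 40/27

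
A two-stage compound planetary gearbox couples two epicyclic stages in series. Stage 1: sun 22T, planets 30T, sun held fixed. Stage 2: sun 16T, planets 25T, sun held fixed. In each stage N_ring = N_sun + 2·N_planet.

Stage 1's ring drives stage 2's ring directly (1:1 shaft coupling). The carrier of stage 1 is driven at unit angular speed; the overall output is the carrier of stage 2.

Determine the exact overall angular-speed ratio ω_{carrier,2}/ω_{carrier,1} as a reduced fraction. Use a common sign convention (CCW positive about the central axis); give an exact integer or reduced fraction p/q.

1716/1681

Stage 1: N_ring = 22 + 2·30 = 82
Stage 1: 22(ω_s−ω_c) = −82(ω_r−ω_c),  ω_s=0, ω_c=1
Stage 1: ω_r = 1 − (22/82)(0−1) = 52/41
  ⇒ ω_r¹/ω_c¹ = 52/41
Stage 2: N_ring = 16 + 2·25 = 66
Stage 2: 16(ω_s−ω_c) = −66(ω_r−ω_c),  ω_s=0, ω_r=1
Stage 2: 16(0−ω_c) = −66(1−ω_c)  ⇒  82ω_c = 66  ⇒  ω_c = 33/41
  ⇒ ω_c²/ω_r² = 33/41
Coupling ω_r² = ω_r¹ ⇒ overall = 52/41 × 33/41 = 1716/1681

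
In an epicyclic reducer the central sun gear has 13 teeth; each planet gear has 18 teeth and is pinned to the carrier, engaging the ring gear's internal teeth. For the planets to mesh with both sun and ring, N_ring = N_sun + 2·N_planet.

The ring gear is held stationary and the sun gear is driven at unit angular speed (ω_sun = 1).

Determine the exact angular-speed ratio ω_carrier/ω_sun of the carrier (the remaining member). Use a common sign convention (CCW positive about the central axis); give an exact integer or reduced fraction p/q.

13/62

N_ring = 13 + 2·18 = 49
13(ω_s−ω_c) = −49(ω_r−ω_c),  ω_r=0, ω_s=1
13(1−ω_c) = −49(0−ω_c)  ⇒  62ω_c = 13  ⇒  ω_c = 13/62
ω_c/ω_s = 13/62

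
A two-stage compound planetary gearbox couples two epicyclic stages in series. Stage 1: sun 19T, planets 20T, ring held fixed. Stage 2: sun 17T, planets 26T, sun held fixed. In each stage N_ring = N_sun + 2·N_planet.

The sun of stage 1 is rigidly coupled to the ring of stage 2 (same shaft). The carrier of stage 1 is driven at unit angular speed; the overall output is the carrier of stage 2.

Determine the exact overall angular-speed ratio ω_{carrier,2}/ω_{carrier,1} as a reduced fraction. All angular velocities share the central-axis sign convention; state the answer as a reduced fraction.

Stage 1: N_ring = 19 + 2·20 = 59
Stage 1: 19(ω_s−ω_c) = −59(ω_r−ω_c),  ω_r=0, ω_c=1
Stage 1: ω_s = 1 − (59/19)(0−1) = 78/19
  ⇒ ω_s¹/ω_c¹ = 78/19
Stage 2: N_ring = 17 + 2·26 = 69
Stage 2: 17(ω_s−ω_c) = −69(ω_r−ω_c),  ω_s=0, ω_r=1
Stage 2: 17(0−ω_c) = −69(1−ω_c)  ⇒  86ω_c = 69  ⇒  ω_c = 69/86
  ⇒ ω_c²/ω_r² = 69/86
Coupling ω_r² = ω_s¹ ⇒ overall = 78/19 × 69/86 = 2691/817

2691/817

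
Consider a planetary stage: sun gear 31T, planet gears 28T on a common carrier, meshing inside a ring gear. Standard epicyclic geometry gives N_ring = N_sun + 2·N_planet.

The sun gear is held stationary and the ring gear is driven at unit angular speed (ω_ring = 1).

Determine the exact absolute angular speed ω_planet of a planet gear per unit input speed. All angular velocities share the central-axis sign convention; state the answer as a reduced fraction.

87/56

N_ring = 31 + 2·28 = 87
31(ω_s−ω_c) = −87(ω_r−ω_c),  ω_s=0, ω_r=1
31(0−ω_c) = −87(1−ω_c)  ⇒  118ω_c = 87  ⇒  ω_c = 87/118
sun–planet: 31·(0−87/118) = −28·(ω_p−ω_c)  ⇒  ω_p−ω_c = −(31/28)·(-87/118) = 2697/3304
ω_p = 87/118 + 2697/3304 = 87/56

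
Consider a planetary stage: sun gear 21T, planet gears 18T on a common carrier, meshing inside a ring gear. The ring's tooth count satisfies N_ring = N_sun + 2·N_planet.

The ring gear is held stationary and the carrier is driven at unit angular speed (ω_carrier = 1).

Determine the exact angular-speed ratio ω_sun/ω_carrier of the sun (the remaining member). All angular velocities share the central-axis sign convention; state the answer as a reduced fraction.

N_ring = 21 + 2·18 = 57
21(ω_s−ω_c) = −57(ω_r−ω_c),  ω_r=0, ω_c=1
ω_s = 1 − (57/21)(0−1) = 26/7
ω_s/ω_c = 26/7

26/7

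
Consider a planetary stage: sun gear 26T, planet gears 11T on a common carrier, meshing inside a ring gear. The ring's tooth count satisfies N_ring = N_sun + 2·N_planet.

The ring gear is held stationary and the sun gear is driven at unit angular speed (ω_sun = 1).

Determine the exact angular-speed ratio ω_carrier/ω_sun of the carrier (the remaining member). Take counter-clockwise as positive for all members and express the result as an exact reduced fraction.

13/37

N_ring = 26 + 2·11 = 48
26(ω_s−ω_c) = −48(ω_r−ω_c),  ω_r=0, ω_s=1
26(1−ω_c) = −48(0−ω_c)  ⇒  74ω_c = 26  ⇒  ω_c = 13/37
ω_c/ω_s = 13/37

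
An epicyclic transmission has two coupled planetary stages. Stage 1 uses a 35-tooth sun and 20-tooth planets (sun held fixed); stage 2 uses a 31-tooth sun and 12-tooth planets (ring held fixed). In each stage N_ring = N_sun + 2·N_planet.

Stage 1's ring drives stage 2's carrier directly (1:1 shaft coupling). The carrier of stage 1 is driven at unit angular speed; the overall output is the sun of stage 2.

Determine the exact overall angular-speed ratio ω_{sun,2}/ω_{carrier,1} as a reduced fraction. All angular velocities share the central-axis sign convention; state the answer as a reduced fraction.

1892/465

Stage 1: N_ring = 35 + 2·20 = 75
Stage 1: 35(ω_s−ω_c) = −75(ω_r−ω_c),  ω_s=0, ω_c=1
Stage 1: ω_r = 1 − (35/75)(0−1) = 22/15
  ⇒ ω_r¹/ω_c¹ = 22/15
Stage 2: N_ring = 31 + 2·12 = 55
Stage 2: 31(ω_s−ω_c) = −55(ω_r−ω_c),  ω_r=0, ω_c=1
Stage 2: ω_s = 1 − (55/31)(0−1) = 86/31
  ⇒ ω_s²/ω_c² = 86/31
Coupling ω_c² = ω_r¹ ⇒ overall = 22/15 × 86/31 = 1892/465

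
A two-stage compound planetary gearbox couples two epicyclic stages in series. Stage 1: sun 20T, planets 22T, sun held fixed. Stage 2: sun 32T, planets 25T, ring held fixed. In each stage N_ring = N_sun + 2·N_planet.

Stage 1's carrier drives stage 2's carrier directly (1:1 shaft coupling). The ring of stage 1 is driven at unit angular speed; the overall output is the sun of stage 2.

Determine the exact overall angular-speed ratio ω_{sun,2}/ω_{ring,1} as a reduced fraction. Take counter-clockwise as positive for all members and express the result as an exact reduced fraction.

Stage 1: N_ring = 20 + 2·22 = 64
Stage 1: 20(ω_s−ω_c) = −64(ω_r−ω_c),  ω_s=0, ω_r=1
Stage 1: 20(0−ω_c) = −64(1−ω_c)  ⇒  84ω_c = 64  ⇒  ω_c = 16/21
  ⇒ ω_c¹/ω_r¹ = 16/21
Stage 2: N_ring = 32 + 2·25 = 82
Stage 2: 32(ω_s−ω_c) = −82(ω_r−ω_c),  ω_r=0, ω_c=1
Stage 2: ω_s = 1 − (82/32)(0−1) = 57/16
  ⇒ ω_s²/ω_c² = 57/16
Coupling ω_c² = ω_c¹ ⇒ overall = 16/21 × 57/16 = 19/7

19/7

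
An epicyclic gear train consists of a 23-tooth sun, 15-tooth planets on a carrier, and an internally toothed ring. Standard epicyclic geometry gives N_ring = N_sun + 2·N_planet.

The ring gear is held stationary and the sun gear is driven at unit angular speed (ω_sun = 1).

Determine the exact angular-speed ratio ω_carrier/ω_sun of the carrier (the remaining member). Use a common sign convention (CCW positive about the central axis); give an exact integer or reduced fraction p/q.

23/76

N_ring = 23 + 2·15 = 53
23(ω_s−ω_c) = −53(ω_r−ω_c),  ω_r=0, ω_s=1
23(1−ω_c) = −53(0−ω_c)  ⇒  76ω_c = 23  ⇒  ω_c = 23/76
ω_c/ω_s = 23/76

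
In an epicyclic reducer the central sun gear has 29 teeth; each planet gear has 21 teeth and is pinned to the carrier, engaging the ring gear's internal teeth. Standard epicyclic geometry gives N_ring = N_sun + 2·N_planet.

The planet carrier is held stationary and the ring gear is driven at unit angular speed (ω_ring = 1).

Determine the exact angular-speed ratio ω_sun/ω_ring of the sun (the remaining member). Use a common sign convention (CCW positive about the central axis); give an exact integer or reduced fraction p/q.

N_ring = 29 + 2·21 = 71
29(ω_s−ω_c) = −71(ω_r−ω_c),  ω_c=0, ω_r=1
ω_s = 0 − (71/29)(1−0) = -71/29
ω_s/ω_r = -71/29

-71/29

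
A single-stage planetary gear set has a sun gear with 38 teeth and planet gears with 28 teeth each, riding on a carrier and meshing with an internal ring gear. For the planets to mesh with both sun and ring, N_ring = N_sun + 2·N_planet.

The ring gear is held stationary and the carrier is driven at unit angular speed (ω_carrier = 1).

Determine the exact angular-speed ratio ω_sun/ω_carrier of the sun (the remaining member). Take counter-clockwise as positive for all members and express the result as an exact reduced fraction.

66/19

N_ring = 38 + 2·28 = 94
38(ω_s−ω_c) = −94(ω_r−ω_c),  ω_r=0, ω_c=1
ω_s = 1 − (94/38)(0−1) = 66/19
ω_s/ω_c = 66/19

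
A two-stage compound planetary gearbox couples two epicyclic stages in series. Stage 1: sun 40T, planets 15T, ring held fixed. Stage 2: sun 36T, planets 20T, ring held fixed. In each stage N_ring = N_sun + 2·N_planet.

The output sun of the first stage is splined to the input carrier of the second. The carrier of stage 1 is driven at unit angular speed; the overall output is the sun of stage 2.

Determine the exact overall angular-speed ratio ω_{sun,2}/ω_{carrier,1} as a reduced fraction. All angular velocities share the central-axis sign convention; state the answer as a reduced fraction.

77/9

Stage 1: N_ring = 40 + 2·15 = 70
Stage 1: 40(ω_s−ω_c) = −70(ω_r−ω_c),  ω_r=0, ω_c=1
Stage 1: ω_s = 1 − (70/40)(0−1) = 11/4
  ⇒ ω_s¹/ω_c¹ = 11/4
Stage 2: N_ring = 36 + 2·20 = 76
Stage 2: 36(ω_s−ω_c) = −76(ω_r−ω_c),  ω_r=0, ω_c=1
Stage 2: ω_s = 1 − (76/36)(0−1) = 28/9
  ⇒ ω_s²/ω_c² = 28/9
Coupling ω_c² = ω_s¹ ⇒ overall = 11/4 × 28/9 = 77/9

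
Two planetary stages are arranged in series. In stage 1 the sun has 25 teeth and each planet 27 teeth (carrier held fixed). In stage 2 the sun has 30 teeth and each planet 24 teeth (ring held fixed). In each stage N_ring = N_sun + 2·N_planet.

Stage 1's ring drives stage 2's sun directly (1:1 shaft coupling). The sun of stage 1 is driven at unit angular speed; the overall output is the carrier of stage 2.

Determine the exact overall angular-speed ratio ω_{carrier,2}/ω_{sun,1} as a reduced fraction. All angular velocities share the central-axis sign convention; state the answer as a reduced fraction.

Stage 1: N_ring = 25 + 2·27 = 79
Stage 1: 25(ω_s−ω_c) = −79(ω_r−ω_c),  ω_c=0, ω_s=1
Stage 1: ω_r = 0 − (25/79)(1−0) = -25/79
  ⇒ ω_r¹/ω_s¹ = -25/79
Stage 2: N_ring = 30 + 2·24 = 78
Stage 2: 30(ω_s−ω_c) = −78(ω_r−ω_c),  ω_r=0, ω_s=1
Stage 2: 30(1−ω_c) = −78(0−ω_c)  ⇒  108ω_c = 30  ⇒  ω_c = 5/18
  ⇒ ω_c²/ω_s² = 5/18
Coupling ω_s² = ω_r¹ ⇒ overall = -25/79 × 5/18 = -125/1422

-125/1422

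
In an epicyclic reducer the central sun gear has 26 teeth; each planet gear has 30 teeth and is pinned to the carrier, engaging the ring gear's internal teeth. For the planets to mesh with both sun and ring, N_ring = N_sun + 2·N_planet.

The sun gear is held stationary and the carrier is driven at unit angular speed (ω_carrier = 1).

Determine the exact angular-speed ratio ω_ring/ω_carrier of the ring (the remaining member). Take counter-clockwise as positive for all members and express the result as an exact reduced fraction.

56/43

N_ring = 26 + 2·30 = 86
26(ω_s−ω_c) = −86(ω_r−ω_c),  ω_s=0, ω_c=1
ω_r = 1 − (26/86)(0−1) = 56/43
ω_r/ω_c = 56/43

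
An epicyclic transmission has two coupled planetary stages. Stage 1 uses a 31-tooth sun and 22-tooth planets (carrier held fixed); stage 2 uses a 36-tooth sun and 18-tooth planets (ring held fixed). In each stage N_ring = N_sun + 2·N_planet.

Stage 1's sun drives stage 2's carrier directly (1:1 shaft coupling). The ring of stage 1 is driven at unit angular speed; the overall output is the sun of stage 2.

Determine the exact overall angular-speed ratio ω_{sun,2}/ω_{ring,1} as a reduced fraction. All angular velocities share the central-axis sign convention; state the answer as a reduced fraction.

Stage 1: N_ring = 31 + 2·22 = 75
Stage 1: 31(ω_s−ω_c) = −75(ω_r−ω_c),  ω_c=0, ω_r=1
Stage 1: ω_s = 0 − (75/31)(1−0) = -75/31
  ⇒ ω_s¹/ω_r¹ = -75/31
Stage 2: N_ring = 36 + 2·18 = 72
Stage 2: 36(ω_s−ω_c) = −72(ω_r−ω_c),  ω_r=0, ω_c=1
Stage 2: ω_s = 1 − (72/36)(0−1) = 3
  ⇒ ω_s²/ω_c² = 3
Coupling ω_c² = ω_s¹ ⇒ overall = -75/31 × 3 = -225/31

-225/31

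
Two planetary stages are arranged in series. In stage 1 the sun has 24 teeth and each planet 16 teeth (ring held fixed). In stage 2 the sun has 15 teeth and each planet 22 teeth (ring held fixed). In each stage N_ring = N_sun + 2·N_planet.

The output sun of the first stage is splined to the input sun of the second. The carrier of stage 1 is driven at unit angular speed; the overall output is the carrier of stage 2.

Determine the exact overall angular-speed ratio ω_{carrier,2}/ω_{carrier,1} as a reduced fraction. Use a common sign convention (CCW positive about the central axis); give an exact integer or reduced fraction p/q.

25/37

Stage 1: N_ring = 24 + 2·16 = 56
Stage 1: 24(ω_s−ω_c) = −56(ω_r−ω_c),  ω_r=0, ω_c=1
Stage 1: ω_s = 1 − (56/24)(0−1) = 10/3
  ⇒ ω_s¹/ω_c¹ = 10/3
Stage 2: N_ring = 15 + 2·22 = 59
Stage 2: 15(ω_s−ω_c) = −59(ω_r−ω_c),  ω_r=0, ω_s=1
Stage 2: 15(1−ω_c) = −59(0−ω_c)  ⇒  74ω_c = 15  ⇒  ω_c = 15/74
  ⇒ ω_c²/ω_s² = 15/74
Coupling ω_s² = ω_s¹ ⇒ overall = 10/3 × 15/74 = 25/37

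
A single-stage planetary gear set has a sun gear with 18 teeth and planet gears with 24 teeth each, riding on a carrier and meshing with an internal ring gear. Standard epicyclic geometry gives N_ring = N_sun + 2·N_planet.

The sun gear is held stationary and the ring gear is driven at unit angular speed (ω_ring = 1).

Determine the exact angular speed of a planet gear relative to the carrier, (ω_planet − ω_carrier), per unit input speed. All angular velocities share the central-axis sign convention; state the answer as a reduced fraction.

33/56

N_ring = 18 + 2·24 = 66
18(ω_s−ω_c) = −66(ω_r−ω_c),  ω_s=0, ω_r=1
18(0−ω_c) = −66(1−ω_c)  ⇒  84ω_c = 66  ⇒  ω_c = 11/14
sun–planet: 18·(0−11/14) = −24·(ω_p−ω_c)  ⇒  ω_p−ω_c = −(18/24)·(-11/14) = 33/56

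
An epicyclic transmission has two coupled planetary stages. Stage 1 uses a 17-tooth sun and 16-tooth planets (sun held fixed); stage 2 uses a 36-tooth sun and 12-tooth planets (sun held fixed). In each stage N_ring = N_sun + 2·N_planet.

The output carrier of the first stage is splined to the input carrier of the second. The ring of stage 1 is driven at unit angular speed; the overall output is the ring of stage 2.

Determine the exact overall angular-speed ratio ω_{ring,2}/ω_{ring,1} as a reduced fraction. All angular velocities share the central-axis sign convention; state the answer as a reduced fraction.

196/165

Stage 1: N_ring = 17 + 2·16 = 49
Stage 1: 17(ω_s−ω_c) = −49(ω_r−ω_c),  ω_s=0, ω_r=1
Stage 1: 17(0−ω_c) = −49(1−ω_c)  ⇒  66ω_c = 49  ⇒  ω_c = 49/66
  ⇒ ω_c¹/ω_r¹ = 49/66
Stage 2: N_ring = 36 + 2·12 = 60
Stage 2: 36(ω_s−ω_c) = −60(ω_r−ω_c),  ω_s=0, ω_c=1
Stage 2: ω_r = 1 − (36/60)(0−1) = 8/5
  ⇒ ω_r²/ω_c² = 8/5
Coupling ω_c² = ω_c¹ ⇒ overall = 49/66 × 8/5 = 196/165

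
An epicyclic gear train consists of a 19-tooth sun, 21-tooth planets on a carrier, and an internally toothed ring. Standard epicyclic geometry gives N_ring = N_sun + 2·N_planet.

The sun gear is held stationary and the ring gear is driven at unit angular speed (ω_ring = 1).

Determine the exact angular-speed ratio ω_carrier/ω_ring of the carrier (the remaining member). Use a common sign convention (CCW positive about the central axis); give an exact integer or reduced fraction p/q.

61/80

N_ring = 19 + 2·21 = 61
19(ω_s−ω_c) = −61(ω_r−ω_c),  ω_s=0, ω_r=1
19(0−ω_c) = −61(1−ω_c)  ⇒  80ω_c = 61  ⇒  ω_c = 61/80
ω_c/ω_r = 61/80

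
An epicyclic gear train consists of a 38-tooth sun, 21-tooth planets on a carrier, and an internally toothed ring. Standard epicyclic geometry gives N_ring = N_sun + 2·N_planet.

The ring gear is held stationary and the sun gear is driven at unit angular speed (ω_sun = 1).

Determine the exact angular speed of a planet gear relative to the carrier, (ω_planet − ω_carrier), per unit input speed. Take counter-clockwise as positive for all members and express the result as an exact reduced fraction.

N_ring = 38 + 2·21 = 80
38(ω_s−ω_c) = −80(ω_r−ω_c),  ω_r=0, ω_s=1
38(1−ω_c) = −80(0−ω_c)  ⇒  118ω_c = 38  ⇒  ω_c = 19/59
sun–planet: 38·(1−19/59) = −21·(ω_p−ω_c)  ⇒  ω_p−ω_c = −(38/21)·(40/59) = -1520/1239

-1520/1239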